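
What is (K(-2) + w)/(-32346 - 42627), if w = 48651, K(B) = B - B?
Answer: -16217/24991 ≈ -0.64891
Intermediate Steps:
K(B) = 0
(K(-2) + w)/(-32346 - 42627) = (0 + 48651)/(-32346 - 42627) = 48651/(-74973) = 48651*(-1/74973) = -16217/24991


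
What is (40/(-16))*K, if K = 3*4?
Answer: -30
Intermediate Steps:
K = 12
(40/(-16))*K = (40/(-16))*12 = (40*(-1/16))*12 = -5/2*12 = -30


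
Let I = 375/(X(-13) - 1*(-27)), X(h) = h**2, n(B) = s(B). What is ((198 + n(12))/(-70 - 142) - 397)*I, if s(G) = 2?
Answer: -1129875/1484 ≈ -761.37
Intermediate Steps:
n(B) = 2
I = 375/196 (I = 375/((-13)**2 - 1*(-27)) = 375/(169 + 27) = 375/196 ≈ 1.9133)
((198 + n(12))/(-70 - 142) - 397)*I = ((198 + 2)/(-70 - 142) - 397)*(375/196) = (200/(-212) - 397)*(375/196) = (200*(-1/212) - 397)*(375/196) = (-50/53 - 397)*(375/196) = -21091/53*375/196 = -1129875/1484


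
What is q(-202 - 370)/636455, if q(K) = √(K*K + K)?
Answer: 2*√81653/636455 ≈ 0.00089794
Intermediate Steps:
q(K) = √(K + K²) (q(K) = √(K² + K) = √(K + K²))
q(-202 - 370)/636455 = √((-202 - 370)*(1 + (-202 - 370)))/636455 = √(-572*(1 - 572))*(1/636455) = √(-572*(-571))*(1/636455) = √326612*(1/636455) = (2*√81653)*(1/636455) = 2*√81653/636455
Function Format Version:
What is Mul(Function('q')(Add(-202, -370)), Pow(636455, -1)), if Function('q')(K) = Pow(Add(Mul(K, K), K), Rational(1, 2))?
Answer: Mul(Rational(2, 636455), Pow(81653, Rational(1, 2))) ≈ 0.00089794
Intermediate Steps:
Function('q')(K) = Pow(Add(K, Pow(K, 2)), Rational(1, 2)) (Function('q')(K) = Pow(Add(Pow(K, 2), K), Rational(1, 2)) = Pow(Add(K, Pow(K, 2)), Rational(1, 2)))
Mul(Function('q')(Add(-202, -370)), Pow(636455, -1)) = Mul(Pow(Mul(Add(-202, -370), Add(1, Add(-202, -370))), Rational(1, 2)), Pow(636455, -1)) = Mul(Pow(Mul(-572, Add(1, -572)), Rational(1, 2)), Rational(1, 636455)) = Mul(Pow(Mul(-572, -571), Rational(1, 2)), Rational(1, 636455)) = Mul(Pow(326612, Rational(1, 2)), Rational(1, 636455)) = Mul(Mul(2, Pow(81653, Rational(1, 2))), Rational(1, 636455)) = Mul(Rational(2, 636455), Pow(81653, Rational(1, 2)))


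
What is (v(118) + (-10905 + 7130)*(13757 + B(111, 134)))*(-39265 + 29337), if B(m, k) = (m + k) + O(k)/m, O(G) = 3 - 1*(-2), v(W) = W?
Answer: 58249500314456/111 ≈ 5.2477e+11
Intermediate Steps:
O(G) = 5 (O(G) = 3 + 2 = 5)
B(m, k) = k + m + 5/m (B(m, k) = (m + k) + 5/m = (k + m) + 5/m = k + m + 5/m)
(v(118) + (-10905 + 7130)*(13757 + B(111, 134)))*(-39265 + 29337) = (118 + (-10905 + 7130)*(13757 + (134 + 111 + 5/111)))*(-39265 + 29337) = (118 - 3775*(13757 + (134 + 111 + 5*(1/111))))*(-9928) = (118 - 3775*(13757 + (134 + 111 + 5/111)))*(-9928) = (118 - 3775*(13757 + 27200/111))*(-9928) = (118 - 3775*1554227/111)*(-9928) = (118 - 5867206925/111)*(-9928) = -5867193827/111*(-9928) = 58249500314456/111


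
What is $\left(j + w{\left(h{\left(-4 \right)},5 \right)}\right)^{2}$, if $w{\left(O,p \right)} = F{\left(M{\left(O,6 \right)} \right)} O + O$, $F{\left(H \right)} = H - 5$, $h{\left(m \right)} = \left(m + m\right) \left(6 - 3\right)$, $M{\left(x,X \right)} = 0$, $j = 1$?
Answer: $9409$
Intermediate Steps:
$h{\left(m \right)} = 6 m$ ($h{\left(m \right)} = 2 m 3 = 6 m$)
$F{\left(H \right)} = -5 + H$ ($F{\left(H \right)} = H - 5 = -5 + H$)
$w{\left(O,p \right)} = - 4 O$ ($w{\left(O,p \right)} = \left(-5 + 0\right) O + O = - 5 O + O = - 4 O$)
$\left(j + w{\left(h{\left(-4 \right)},5 \right)}\right)^{2} = \left(1 - 4 \cdot 6 \left(-4\right)\right)^{2} = \left(1 - -96\right)^{2} = \left(1 + 96\right)^{2} = 97^{2} = 9409$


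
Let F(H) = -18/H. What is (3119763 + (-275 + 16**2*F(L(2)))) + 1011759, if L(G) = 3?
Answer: 4129711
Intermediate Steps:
(3119763 + (-275 + 16**2*F(L(2)))) + 1011759 = (3119763 + (-275 + 16**2*(-18/3))) + 1011759 = (3119763 + (-275 + 256*(-18*1/3))) + 1011759 = (3119763 + (-275 + 256*(-6))) + 1011759 = (3119763 + (-275 - 1536)) + 1011759 = (3119763 - 1811) + 1011759 = 3117952 + 1011759 = 4129711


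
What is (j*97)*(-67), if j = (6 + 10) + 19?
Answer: -227465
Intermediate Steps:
j = 35 (j = 16 + 19 = 35)
(j*97)*(-67) = (35*97)*(-67) = 3395*(-67) = -227465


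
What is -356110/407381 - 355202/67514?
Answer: -84372478251/13751960417 ≈ -6.1353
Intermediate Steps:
-356110/407381 - 355202/67514 = -356110*1/407381 - 355202*1/67514 = -356110/407381 - 177601/33757 = -84372478251/13751960417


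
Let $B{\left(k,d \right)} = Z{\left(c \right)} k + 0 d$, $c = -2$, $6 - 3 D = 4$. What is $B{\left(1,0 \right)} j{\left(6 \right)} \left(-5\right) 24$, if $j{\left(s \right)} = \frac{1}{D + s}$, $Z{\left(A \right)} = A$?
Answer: $36$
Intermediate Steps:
$D = \frac{2}{3}$ ($D = 2 - \frac{4}{3} = \frac{2}{3} \approx 0.66667$)
$B{\left(k,d \right)} = - 2 k$ ($B{\left(k,d \right)} = - 2 k + 0 d = - 2 k + 0 = - 2 k$)
$j{\left(s \right)} = \frac{1}{\frac{2}{3} + s}$
$B{\left(1,0 \right)} j{\left(6 \right)} \left(-5\right) 24 = \left(-2\right) 1 \frac{3}{2 + 3 \cdot 6} \left(-5\right) 24 = - 2 \frac{3}{2 + 18} \left(-5\right) 24 = - 2 \cdot \frac{3}{20} \left(-5\right) 24 = \left(-2\right) \left(- \frac{3}{4}\right) 24 = \frac{3}{2} \cdot 24 = 36$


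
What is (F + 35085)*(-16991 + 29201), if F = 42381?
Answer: 945859860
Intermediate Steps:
(F + 35085)*(-16991 + 29201) = (42381 + 35085)*(-16991 + 29201) = 77466*12210 = 945859860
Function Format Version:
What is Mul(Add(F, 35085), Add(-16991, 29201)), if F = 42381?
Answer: 945859860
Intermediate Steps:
Mul(Add(F, 35085), Add(-16991, 29201)) = Mul(Add(42381, 35085), Add(-16991, 29201)) = Mul(77466, 12210) = 945859860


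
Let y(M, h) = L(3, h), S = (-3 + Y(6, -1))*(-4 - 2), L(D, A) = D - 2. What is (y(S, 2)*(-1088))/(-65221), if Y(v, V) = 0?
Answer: 1088/65221 ≈ 0.016682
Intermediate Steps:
L(D, A) = -2 + D
S = 18 (S = (-3 + 0)*(-4 - 2) = -3*(-6) = 18)
y(M, h) = 1 (y(M, h) = -2 + 3 = 1)
(y(S, 2)*(-1088))/(-65221) = (1*(-1088))/(-65221) = -1088*(-1/65221) = 1088/65221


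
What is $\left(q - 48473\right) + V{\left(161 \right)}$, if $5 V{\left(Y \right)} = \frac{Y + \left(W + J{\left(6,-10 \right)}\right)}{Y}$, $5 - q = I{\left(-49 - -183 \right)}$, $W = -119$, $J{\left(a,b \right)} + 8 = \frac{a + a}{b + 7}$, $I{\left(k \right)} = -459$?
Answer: $- \frac{7729443}{161} \approx -48009.0$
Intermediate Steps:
$J{\left(a,b \right)} = -8 + \frac{2 a}{7 + b}$ ($J{\left(a,b \right)} = -8 + \frac{a + a}{b + 7} = -8 + \frac{2 a}{7 + b}$)
$q = 464$ ($q = 5 - -459 = 5 + 459 = 464$)
$V{\left(Y \right)} = \frac{-131 + Y}{5 Y}$ ($V{\left(Y \right)} = \frac{\left(Y - \left(119 - \frac{2 \left(-28 + 6 - -40\right)}{7 - 10}\right)\right) \frac{1}{Y}}{5} = \frac{\left(Y - \left(119 - \frac{2 \left(-28 + 6 + 40\right)}{-3}\right)\right) \frac{1}{Y}}{5} = \frac{\left(Y - \left(119 + \frac{2}{3} \cdot 18\right)\right) \frac{1}{Y}}{5} = \frac{\left(Y - 131\right) \frac{1}{Y}}{5} = \frac{\left(-131 + Y\right) \frac{1}{Y}}{5} = \frac{\frac{1}{Y} \left(-131 + Y\right)}{5} = \frac{-131 + Y}{5 Y}$)
$\left(q - 48473\right) + V{\left(161 \right)} = \left(464 - 48473\right) + \frac{-131 + 161}{5 \cdot 161} = -48009 + \frac{1}{5} \cdot \frac{1}{161} \cdot 30 = -48009 + \frac{6}{161} = - \frac{7729443}{161}$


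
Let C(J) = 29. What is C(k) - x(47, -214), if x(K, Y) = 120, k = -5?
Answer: -91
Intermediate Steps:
C(k) - x(47, -214) = 29 - 1*120 = 29 - 120 = -91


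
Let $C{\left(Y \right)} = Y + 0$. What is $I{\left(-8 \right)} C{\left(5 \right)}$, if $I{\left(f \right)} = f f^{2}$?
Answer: $-2560$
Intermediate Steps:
$I{\left(f \right)} = f^{3}$
$C{\left(Y \right)} = Y$
$I{\left(-8 \right)} C{\left(5 \right)} = \left(-8\right)^{3} \cdot 5 = \left(-512\right) 5 = -2560$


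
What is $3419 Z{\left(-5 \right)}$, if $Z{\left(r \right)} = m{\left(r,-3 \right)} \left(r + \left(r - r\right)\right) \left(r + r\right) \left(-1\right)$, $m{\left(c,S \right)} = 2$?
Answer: $-341900$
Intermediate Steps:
$Z{\left(r \right)} = - 4 r^{2}$ ($Z{\left(r \right)} = 2 \left(r + \left(r - r\right)\right) \left(r + r\right) \left(-1\right) = 2 \left(r + 0\right) 2 r \left(-1\right) = 2 r 2 r \left(-1\right) = 2 \cdot 2 r^{2} \left(-1\right) = 4 r^{2} \left(-1\right) = - 4 r^{2}$)
$3419 Z{\left(-5 \right)} = 3419 \left(- 4 \left(-5\right)^{2}\right) = 3419 \left(\left(-4\right) 25\right) = 3419 \left(-100\right) = -341900$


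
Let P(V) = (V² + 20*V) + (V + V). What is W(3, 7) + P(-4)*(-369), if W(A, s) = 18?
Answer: 26586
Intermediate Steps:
P(V) = V² + 22*V (P(V) = (V² + 20*V) + 2*V = V² + 22*V)
W(3, 7) + P(-4)*(-369) = 18 - 4*(22 - 4)*(-369) = 18 - 4*18*(-369) = 18 - 72*(-369) = 18 + 26568 = 26586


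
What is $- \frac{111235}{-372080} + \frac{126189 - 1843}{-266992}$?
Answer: $- \frac{207097557}{1241779792} \approx -0.16677$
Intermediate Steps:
$- \frac{111235}{-372080} + \frac{126189 - 1843}{-266992} = \left(-111235\right) \left(- \frac{1}{372080}\right) + \left(126189 - 1843\right) \left(- \frac{1}{266992}\right) = \frac{22247}{74416} + 124346 \left(- \frac{1}{266992}\right) = \frac{22247}{74416} - \frac{62173}{133496} = - \frac{207097557}{1241779792}$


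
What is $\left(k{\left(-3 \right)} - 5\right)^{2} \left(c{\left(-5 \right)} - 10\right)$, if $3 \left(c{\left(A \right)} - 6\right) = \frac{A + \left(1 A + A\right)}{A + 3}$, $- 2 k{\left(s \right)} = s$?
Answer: $- \frac{147}{8} \approx -18.375$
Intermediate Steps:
$k{\left(s \right)} = - \frac{s}{2}$
$c{\left(A \right)} = 6 + \frac{A}{3 + A}$ ($c{\left(A \right)} = 6 + \frac{\left(A + \left(1 A + A\right)\right) \frac{1}{A + 3}}{3} = 6 + \frac{\left(A + \left(A + A\right)\right) \frac{1}{3 + A}}{3} = 6 + \frac{\left(A + 2 A\right) \frac{1}{3 + A}}{3} = 6 + \frac{3 A \frac{1}{3 + A}}{3} = 6 + \frac{A}{3 + A}$)
$\left(k{\left(-3 \right)} - 5\right)^{2} \left(c{\left(-5 \right)} - 10\right) = \left(\left(- \frac{1}{2}\right) \left(-3\right) - 5\right)^{2} \left(\frac{18 + 7 \left(-5\right)}{3 - 5} - 10\right) = \left(\frac{3}{2} - 5\right)^{2} \left(\frac{18 - 35}{-2} - 10\right) = \left(- \frac{7}{2}\right)^{2} \left(\left(- \frac{1}{2}\right) \left(-17\right) - 10\right) = \frac{49 \left(\frac{17}{2} - 10\right)}{4} = \frac{49}{4} \left(- \frac{3}{2}\right) = - \frac{147}{8}$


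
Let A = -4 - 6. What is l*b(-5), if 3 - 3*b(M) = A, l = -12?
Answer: -52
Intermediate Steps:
A = -10
b(M) = 13/3 (b(M) = 1 - ⅓*(-10) = 1 + 10/3 = 13/3)
l*b(-5) = -12*13/3 = -52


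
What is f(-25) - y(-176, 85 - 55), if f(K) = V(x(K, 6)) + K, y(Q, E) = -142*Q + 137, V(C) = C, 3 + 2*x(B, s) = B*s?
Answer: -50461/2 ≈ -25231.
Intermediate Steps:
x(B, s) = -3/2 + B*s/2 (x(B, s) = -3/2 + (B*s)/2 = -3/2 + B*s/2)
y(Q, E) = 137 - 142*Q
f(K) = -3/2 + 4*K (f(K) = (-3/2 + (1/2)*K*6) + K = (-3/2 + 3*K) + K = -3/2 + 4*K)
f(-25) - y(-176, 85 - 55) = (-3/2 + 4*(-25)) - (137 - 142*(-176)) = (-3/2 - 100) - (137 + 24992) = -203/2 - 1*25129 = -203/2 - 25129 = -50461/2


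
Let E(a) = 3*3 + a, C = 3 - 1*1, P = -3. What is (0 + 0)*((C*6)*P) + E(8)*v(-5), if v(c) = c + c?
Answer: -170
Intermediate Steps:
C = 2 (C = 3 - 1 = 2)
v(c) = 2*c
E(a) = 9 + a
(0 + 0)*((C*6)*P) + E(8)*v(-5) = (0 + 0)*((2*6)*(-3)) + (9 + 8)*(2*(-5)) = 0*(12*(-3)) + 17*(-10) = 0*(-36) - 170 = 0 - 170 = -170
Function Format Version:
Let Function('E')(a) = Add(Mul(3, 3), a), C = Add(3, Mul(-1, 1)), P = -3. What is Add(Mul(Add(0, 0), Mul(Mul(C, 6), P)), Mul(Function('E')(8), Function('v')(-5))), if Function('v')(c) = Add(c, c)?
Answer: -170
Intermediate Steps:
C = 2 (C = Add(3, -1) = 2)
Function('v')(c) = Mul(2, c)
Function('E')(a) = Add(9, a)
Add(Mul(Add(0, 0), Mul(Mul(C, 6), P)), Mul(Function('E')(8), Function('v')(-5))) = Add(Mul(Add(0, 0), Mul(Mul(2, 6), -3)), Mul(Add(9, 8), Mul(2, -5))) = Add(Mul(0, Mul(12, -3)), Mul(17, -10)) = Add(Mul(0, -36), -170) = Add(0, -170) = -170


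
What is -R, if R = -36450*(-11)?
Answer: -400950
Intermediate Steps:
R = 400950
-R = -1*400950 = -400950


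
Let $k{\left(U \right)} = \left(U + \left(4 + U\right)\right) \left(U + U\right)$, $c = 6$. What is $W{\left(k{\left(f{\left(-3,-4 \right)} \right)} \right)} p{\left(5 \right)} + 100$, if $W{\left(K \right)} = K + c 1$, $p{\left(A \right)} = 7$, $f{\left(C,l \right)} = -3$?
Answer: $226$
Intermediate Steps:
$k{\left(U \right)} = 2 U \left(4 + 2 U\right)$ ($k{\left(U \right)} = \left(4 + 2 U\right) 2 U = 2 U \left(4 + 2 U\right)$)
$W{\left(K \right)} = 6 + K$ ($W{\left(K \right)} = K + 6 \cdot 1 = K + 6 = 6 + K$)
$W{\left(k{\left(f{\left(-3,-4 \right)} \right)} \right)} p{\left(5 \right)} + 100 = \left(6 + 4 \left(-3\right) \left(2 - 3\right)\right) 7 + 100 = \left(6 + 4 \left(-3\right) \left(-1\right)\right) 7 + 100 = \left(6 + 12\right) 7 + 100 = 18 \cdot 7 + 100 = 126 + 100 = 226$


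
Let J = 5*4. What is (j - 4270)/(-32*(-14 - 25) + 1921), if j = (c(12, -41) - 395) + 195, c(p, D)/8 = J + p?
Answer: -4214/3169 ≈ -1.3298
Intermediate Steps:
J = 20
c(p, D) = 160 + 8*p (c(p, D) = 8*(20 + p) = 160 + 8*p)
j = 56 (j = ((160 + 8*12) - 395) + 195 = ((160 + 96) - 395) + 195 = (256 - 395) + 195 = -139 + 195 = 56)
(j - 4270)/(-32*(-14 - 25) + 1921) = (56 - 4270)/(-32*(-14 - 25) + 1921) = -4214/(-32*(-39) + 1921) = -4214/(1248 + 1921) = -4214/3169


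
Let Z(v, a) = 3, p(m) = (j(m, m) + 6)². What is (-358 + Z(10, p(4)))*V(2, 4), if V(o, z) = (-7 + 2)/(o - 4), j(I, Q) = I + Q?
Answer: -1775/2 ≈ -887.50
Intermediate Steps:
p(m) = (6 + 2*m)² (p(m) = ((m + m) + 6)² = (2*m + 6)² = (6 + 2*m)²)
V(o, z) = -5/(-4 + o)
(-358 + Z(10, p(4)))*V(2, 4) = (-358 + 3)*(-5/(-4 + 2)) = -(-1775)/(-2) = -(-1775)*(-1)/2 = -355*5/2 = -1775/2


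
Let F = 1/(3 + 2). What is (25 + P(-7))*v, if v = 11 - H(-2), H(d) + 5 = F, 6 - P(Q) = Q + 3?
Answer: 553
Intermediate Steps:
P(Q) = 3 - Q (P(Q) = 6 - (Q + 3) = 6 - (3 + Q) = 6 + (-3 - Q) = 3 - Q)
F = 1/5 ≈ 0.20000
H(d) = -24/5 (H(d) = -5 + 1/5 = -24/5)
v = 79/5 (v = 11 - 1*(-24/5) = 11 + 24/5 = 79/5 ≈ 15.800)
(25 + P(-7))*v = (25 + (3 - 1*(-7)))*(79/5) = (25 + (3 + 7))*(79/5) = (25 + 10)*(79/5) = 35*(79/5) = 553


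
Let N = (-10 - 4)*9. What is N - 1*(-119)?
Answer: -7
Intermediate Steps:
N = -126 (N = -14*9 = -126)
N - 1*(-119) = -126 - 1*(-119) = -126 + 119 = -7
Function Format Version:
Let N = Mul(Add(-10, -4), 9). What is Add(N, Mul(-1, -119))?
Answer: -7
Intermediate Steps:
N = -126 (N = Mul(-14, 9) = -126)
Add(N, Mul(-1, -119)) = Add(-126, Mul(-1, -119)) = Add(-126, 119) = -7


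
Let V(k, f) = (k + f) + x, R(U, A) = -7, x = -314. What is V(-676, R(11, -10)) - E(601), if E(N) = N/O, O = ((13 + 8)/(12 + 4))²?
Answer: -593533/441 ≈ -1345.9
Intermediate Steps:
O = 441/256 (O = (21/16)² = 441/256 ≈ 1.7227)
E(N) = 256*N/441 (E(N) = N/(441/256) = N*(256/441) = 256*N/441)
V(k, f) = -314 + f + k (V(k, f) = (k + f) - 314 = (f + k) - 314 = -314 + f + k)
V(-676, R(11, -10)) - E(601) = (-314 - 7 - 676) - 256*601/441 = -997 - 1*153856/441 = -997 - 153856/441 = -593533/441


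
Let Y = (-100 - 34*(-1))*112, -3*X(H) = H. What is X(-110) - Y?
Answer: 22286/3 ≈ 7428.7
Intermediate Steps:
X(H) = -H/3
Y = -7392 (Y = (-100 + 34)*112 = -66*112 = -7392)
X(-110) - Y = -⅓*(-110) - 1*(-7392) = 110/3 + 7392 = 22286/3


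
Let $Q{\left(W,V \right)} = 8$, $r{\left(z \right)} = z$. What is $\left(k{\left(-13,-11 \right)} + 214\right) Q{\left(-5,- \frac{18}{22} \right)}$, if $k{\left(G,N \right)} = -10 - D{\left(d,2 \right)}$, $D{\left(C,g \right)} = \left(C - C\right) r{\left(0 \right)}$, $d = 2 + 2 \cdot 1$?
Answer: $1632$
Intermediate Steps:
$d = 4$ ($d = 2 + 2 = 4$)
$D{\left(C,g \right)} = 0$ ($D{\left(C,g \right)} = \left(C - C\right) 0 = 0 \cdot 0 = 0$)
$k{\left(G,N \right)} = -10$ ($k{\left(G,N \right)} = -10 - 0 = -10 + 0 = -10$)
$\left(k{\left(-13,-11 \right)} + 214\right) Q{\left(-5,- \frac{18}{22} \right)} = \left(-10 + 214\right) 8 = 204 \cdot 8 = 1632$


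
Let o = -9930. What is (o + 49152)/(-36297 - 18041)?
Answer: -19611/27169 ≈ -0.72182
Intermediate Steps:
(o + 49152)/(-36297 - 18041) = (-9930 + 49152)/(-36297 - 18041) = 39222/(-54338) = 39222*(-1/54338) = -19611/27169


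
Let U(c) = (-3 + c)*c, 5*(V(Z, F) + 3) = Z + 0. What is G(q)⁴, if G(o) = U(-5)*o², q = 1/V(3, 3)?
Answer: 244140625/104976 ≈ 2325.7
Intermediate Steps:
V(Z, F) = -3 + Z/5 (V(Z, F) = -3 + (Z + 0)/5 = -3 + Z/5)
U(c) = c*(-3 + c)
q = -5/12 (q = 1/(-3 + (⅕)*3) = 1/(-3 + ⅗) = 1/(-12/5) = -5/12 ≈ -0.41667)
G(o) = 40*o² (G(o) = (-5*(-3 - 5))*o² = (-5*(-8))*o² = 40*o²)
G(q)⁴ = (40*(-5/12)²)⁴ = (40*(25/144))⁴ = (125/18)⁴ = 244140625/104976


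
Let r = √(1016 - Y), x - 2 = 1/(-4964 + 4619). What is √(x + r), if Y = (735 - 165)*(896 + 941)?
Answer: √(237705 + 119025*I*√1046074)/345 ≈ 22.636 + 22.592*I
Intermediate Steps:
Y = 1047090 (Y = 570*1837 = 1047090)
x = 689/345 (x = 2 + 1/(-4964 + 4619) = 2 + 1/(-345) = 2 - 1/345 = 689/345 ≈ 1.9971)
r = I*√1046074 (r = √(1016 - 1*1047090) = √(1016 - 1047090) = √(-1046074) = I*√1046074 ≈ 1022.8*I)
√(x + r) = √(689/345 + I*√1046074)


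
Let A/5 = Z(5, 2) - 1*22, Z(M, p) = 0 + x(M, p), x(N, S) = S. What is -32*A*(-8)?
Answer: -25600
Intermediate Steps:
Z(M, p) = p (Z(M, p) = 0 + p = p)
A = -100 (A = 5*(2 - 1*22) = 5*(2 - 22) = 5*(-20) = -100)
-32*A*(-8) = -32*(-100)*(-8) = 3200*(-8) = -25600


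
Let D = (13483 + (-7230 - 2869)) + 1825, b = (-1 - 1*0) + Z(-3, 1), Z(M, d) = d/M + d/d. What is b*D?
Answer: -5209/3 ≈ -1736.3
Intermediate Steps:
Z(M, d) = 1 + d/M (Z(M, d) = d/M + 1 = 1 + d/M)
b = -⅓ (b = (-1 - 1*0) + (-3 + 1)/(-3) = (-1 + 0) - ⅓*(-2) = -1 + ⅔ = -⅓ ≈ -0.33333)
D = 5209 (D = (13483 - 10099) + 1825 = 3384 + 1825 = 5209)
b*D = -⅓*5209 = -5209/3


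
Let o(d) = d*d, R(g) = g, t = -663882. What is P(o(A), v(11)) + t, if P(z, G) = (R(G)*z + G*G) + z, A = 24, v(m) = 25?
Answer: -648281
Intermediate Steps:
o(d) = d²
P(z, G) = z + G² + G*z (P(z, G) = (G*z + G*G) + z = (G*z + G²) + z = (G² + G*z) + z = z + G² + G*z)
P(o(A), v(11)) + t = (24² + 25² + 25*24²) - 663882 = (576 + 625 + 25*576) - 663882 = (576 + 625 + 14400) - 663882 = 15601 - 663882 = -648281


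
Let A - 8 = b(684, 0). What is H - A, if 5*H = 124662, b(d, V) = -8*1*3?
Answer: 124742/5 ≈ 24948.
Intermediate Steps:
b(d, V) = -24 (b(d, V) = -8*3 = -24)
H = 124662/5 (H = (⅕)*124662 = 124662/5 ≈ 24932.)
A = -16 (A = 8 - 24 = -16)
H - A = 124662/5 - 1*(-16) = 124662/5 + 16 = 124742/5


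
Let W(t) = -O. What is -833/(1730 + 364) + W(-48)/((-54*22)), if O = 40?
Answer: -75487/207306 ≈ -0.36413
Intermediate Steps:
W(t) = -40 (W(t) = -1*40 = -40)
-833/(1730 + 364) + W(-48)/((-54*22)) = -833/(1730 + 364) - 40/((-54*22)) = -833/2094 - 40/(-1188) = -833*1/2094 - 40*(-1/1188) = -833/2094 + 10/297 = -75487/207306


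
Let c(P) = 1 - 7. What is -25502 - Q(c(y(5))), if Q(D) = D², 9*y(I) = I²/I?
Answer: -25538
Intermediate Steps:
y(I) = I/9 (y(I) = (I²/I)/9 = I/9)
c(P) = -6
-25502 - Q(c(y(5))) = -25502 - 1*(-6)² = -25502 - 1*36 = -25502 - 36 = -25538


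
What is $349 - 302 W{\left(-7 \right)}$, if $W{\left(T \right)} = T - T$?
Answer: $349$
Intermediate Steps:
$W{\left(T \right)} = 0$
$349 - 302 W{\left(-7 \right)} = 349 - 0 = 349 + 0 = 349$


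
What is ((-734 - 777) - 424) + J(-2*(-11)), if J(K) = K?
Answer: -1913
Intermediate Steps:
((-734 - 777) - 424) + J(-2*(-11)) = ((-734 - 777) - 424) - 2*(-11) = (-1511 - 424) + 22 = -1935 + 22 = -1913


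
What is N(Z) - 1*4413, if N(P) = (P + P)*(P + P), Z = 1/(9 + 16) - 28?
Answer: -803721/625 ≈ -1286.0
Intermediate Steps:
Z = -699/25 (Z = 1/25 - 28 = -699/25 ≈ -27.960)
N(P) = 4*P² (N(P) = (2*P)*(2*P) = 4*P²)
N(Z) - 1*4413 = 4*(-699/25)² - 1*4413 = 4*(488601/625) - 4413 = 1954404/625 - 4413 = -803721/625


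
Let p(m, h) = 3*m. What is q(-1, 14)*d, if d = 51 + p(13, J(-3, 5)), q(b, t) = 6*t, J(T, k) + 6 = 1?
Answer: 7560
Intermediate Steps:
J(T, k) = -5 (J(T, k) = -6 + 1 = -5)
d = 90 (d = 51 + 3*13 = 51 + 39 = 90)
q(-1, 14)*d = (6*14)*90 = 84*90 = 7560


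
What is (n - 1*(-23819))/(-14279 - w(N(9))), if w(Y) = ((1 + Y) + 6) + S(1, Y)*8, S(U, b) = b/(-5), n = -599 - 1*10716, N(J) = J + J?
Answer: -2605/2974 ≈ -0.87593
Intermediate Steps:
N(J) = 2*J
n = -11315 (n = -599 - 10716 = -11315)
S(U, b) = -b/5 (S(U, b) = b*(-⅕) = -b/5)
w(Y) = 7 - 3*Y/5 (w(Y) = ((1 + Y) + 6) - Y/5*8 = (7 + Y) - 8*Y/5 = 7 - 3*Y/5)
(n - 1*(-23819))/(-14279 - w(N(9))) = (-11315 - 1*(-23819))/(-14279 - (7 - 6*9/5)) = (-11315 + 23819)/(-14279 - (7 - ⅗*18)) = 12504/(-14279 - (7 - 54/5)) = 12504/(-14279 - 1*(-19/5)) = 12504/(-14279 + 19/5) = 12504/(-71376/5) = 12504*(-5/71376) = -2605/2974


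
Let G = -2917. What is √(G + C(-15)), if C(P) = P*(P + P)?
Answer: I*√2467 ≈ 49.669*I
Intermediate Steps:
C(P) = 2*P² (C(P) = P*(2*P) = 2*P²)
√(G + C(-15)) = √(-2917 + 2*(-15)²) = √(-2917 + 2*225) = √(-2917 + 450) = √(-2467) = I*√2467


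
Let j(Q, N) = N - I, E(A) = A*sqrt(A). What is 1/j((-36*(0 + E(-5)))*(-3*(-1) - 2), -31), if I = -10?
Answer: -1/21 ≈ -0.047619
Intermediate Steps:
E(A) = A**(3/2)
j(Q, N) = 10 + N (j(Q, N) = N - 1*(-10) = N + 10 = 10 + N)
1/j((-36*(0 + E(-5)))*(-3*(-1) - 2), -31) = 1/(10 - 31) = 1/(-21) = -1/21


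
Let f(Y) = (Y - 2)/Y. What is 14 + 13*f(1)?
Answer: 1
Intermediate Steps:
f(Y) = (-2 + Y)/Y
14 + 13*f(1) = 14 + 13*((-2 + 1)/1) = 14 + 13*(1*(-1)) = 14 + 13*(-1) = 14 - 13 = 1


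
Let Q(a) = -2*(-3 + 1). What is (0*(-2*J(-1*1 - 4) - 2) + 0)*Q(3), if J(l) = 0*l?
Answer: 0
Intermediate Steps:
J(l) = 0
Q(a) = 4 (Q(a) = -2*(-2) = 4)
(0*(-2*J(-1*1 - 4) - 2) + 0)*Q(3) = (0*(-2*0 - 2) + 0)*4 = (0*(0 - 2) + 0)*4 = (0*(-2) + 0)*4 = (0 + 0)*4 = 0*4 = 0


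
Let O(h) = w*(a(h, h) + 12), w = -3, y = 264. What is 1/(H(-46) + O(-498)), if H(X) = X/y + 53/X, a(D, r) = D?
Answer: 3036/4422461 ≈ 0.00068650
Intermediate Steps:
O(h) = -36 - 3*h (O(h) = -3*(h + 12) = -3*(12 + h) = -36 - 3*h)
H(X) = 53/X + X/264 (H(X) = X/264 + 53/X = 53/X + X/264)
1/(H(-46) + O(-498)) = 1/((53/(-46) + (1/264)*(-46)) + (-36 - 3*(-498))) = 1/((53*(-1/46) - 23/132) + (-36 + 1494)) = 1/((-53/46 - 23/132) + 1458) = 1/(-4027/3036 + 1458) = 1/(4422461/3036) = 3036/4422461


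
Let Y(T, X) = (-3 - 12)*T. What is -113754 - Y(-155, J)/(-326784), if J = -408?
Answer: -12390994937/108928 ≈ -1.1375e+5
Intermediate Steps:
Y(T, X) = -15*T
-113754 - Y(-155, J)/(-326784) = -113754 - (-15*(-155))/(-326784) = -113754 - 2325*(-1)/326784 = -113754 - 1*(-775/108928) = -113754 + 775/108928 = -12390994937/108928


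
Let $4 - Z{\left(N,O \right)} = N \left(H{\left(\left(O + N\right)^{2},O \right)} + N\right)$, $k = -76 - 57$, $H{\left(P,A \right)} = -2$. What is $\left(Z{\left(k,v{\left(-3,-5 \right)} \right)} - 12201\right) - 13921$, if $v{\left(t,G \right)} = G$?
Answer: $-44073$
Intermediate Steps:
$k = -133$
$Z{\left(N,O \right)} = 4 - N \left(-2 + N\right)$
$\left(Z{\left(k,v{\left(-3,-5 \right)} \right)} - 12201\right) - 13921 = \left(\left(4 - \left(-133\right)^{2} + 2 \left(-133\right)\right) - 12201\right) - 13921 = \left(\left(4 - 17689 - 266\right) - 12201\right) - 13921 = \left(-17951 - 12201\right) - 13921 = -30152 - 13921 = -44073$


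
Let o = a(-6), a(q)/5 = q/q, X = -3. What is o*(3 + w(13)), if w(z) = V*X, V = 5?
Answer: -60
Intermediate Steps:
a(q) = 5 (a(q) = 5*(q/q) = 5*1 = 5)
o = 5
w(z) = -15 (w(z) = 5*(-3) = -15)
o*(3 + w(13)) = 5*(3 - 15) = 5*(-12) = -60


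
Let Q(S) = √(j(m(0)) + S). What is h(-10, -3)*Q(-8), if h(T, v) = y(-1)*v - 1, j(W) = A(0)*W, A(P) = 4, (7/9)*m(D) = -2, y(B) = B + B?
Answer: 40*I*√14/7 ≈ 21.381*I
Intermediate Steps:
y(B) = 2*B
m(D) = -18/7 (m(D) = (9/7)*(-2) = -18/7)
j(W) = 4*W
Q(S) = √(-72/7 + S) (Q(S) = √(4*(-18/7) + S) = √(-72/7 + S))
h(T, v) = -1 - 2*v (h(T, v) = (2*(-1))*v - 1 = -2*v - 1 = -1 - 2*v)
h(-10, -3)*Q(-8) = (-1 - 2*(-3))*(√(-504 + 49*(-8))/7) = (-1 + 6)*(√(-504 - 392)/7) = 5*(√(-896)/7) = 5*((8*I*√14)/7) = 5*(8*I*√14/7) = 40*I*√14/7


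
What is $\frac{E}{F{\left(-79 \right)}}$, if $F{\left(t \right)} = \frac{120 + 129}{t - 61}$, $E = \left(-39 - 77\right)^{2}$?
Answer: $- \frac{1883840}{249} \approx -7565.6$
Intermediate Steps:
$E = 13456$ ($E = \left(-116\right)^{2} = 13456$)
$F{\left(t \right)} = \frac{249}{-61 + t}$
$\frac{E}{F{\left(-79 \right)}} = \frac{13456}{249 \frac{1}{-61 - 79}} = \frac{13456}{249 \frac{1}{-140}} = \frac{13456}{249 \left(- \frac{1}{140}\right)} = \frac{13456}{- \frac{249}{140}} = 13456 \left(- \frac{140}{249}\right) = - \frac{1883840}{249}$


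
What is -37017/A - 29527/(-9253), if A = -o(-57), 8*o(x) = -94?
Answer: -1368685435/434891 ≈ -3147.2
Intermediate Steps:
o(x) = -47/4 (o(x) = (1/8)*(-94) = -47/4)
A = 47/4 (A = -1*(-47/4) = 47/4 ≈ 11.750)
-37017/A - 29527/(-9253) = -37017/47/4 - 29527/(-9253) = -37017*4/47 - 29527*(-1/9253) = -148068/47 + 29527/9253 = -1368685435/434891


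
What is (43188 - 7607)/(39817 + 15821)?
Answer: 35581/55638 ≈ 0.63951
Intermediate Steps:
(43188 - 7607)/(39817 + 15821) = 35581/55638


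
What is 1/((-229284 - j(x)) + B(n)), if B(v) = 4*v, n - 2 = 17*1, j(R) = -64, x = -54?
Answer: -1/229144 ≈ -4.3641e-6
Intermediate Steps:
n = 19 (n = 2 + 17*1 = 2 + 17 = 19)
1/((-229284 - j(x)) + B(n)) = 1/((-229284 - 1*(-64)) + 4*19) = 1/((-229284 + 64) + 76) = 1/(-229220 + 76) = 1/(-229144) = -1/229144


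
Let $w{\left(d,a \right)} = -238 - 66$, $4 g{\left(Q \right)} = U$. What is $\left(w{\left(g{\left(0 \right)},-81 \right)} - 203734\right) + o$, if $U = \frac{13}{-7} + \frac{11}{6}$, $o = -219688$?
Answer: $-423726$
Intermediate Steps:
$U = - \frac{1}{42}$ ($U = 13 \left(- \frac{1}{7}\right) + 11 \cdot \frac{1}{6} = - \frac{13}{7} + \frac{11}{6} = - \frac{1}{42} \approx -0.02381$)
$g{\left(Q \right)} = - \frac{1}{168}$ ($g{\left(Q \right)} = \frac{1}{4} \left(- \frac{1}{42}\right) = - \frac{1}{168}$)
$w{\left(d,a \right)} = -304$ ($w{\left(d,a \right)} = -238 - 66 = -304$)
$\left(w{\left(g{\left(0 \right)},-81 \right)} - 203734\right) + o = \left(-304 - 203734\right) - 219688 = -204038 - 219688 = -423726$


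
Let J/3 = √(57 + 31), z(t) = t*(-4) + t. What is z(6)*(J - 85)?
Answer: 1530 - 108*√22 ≈ 1023.4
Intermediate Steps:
z(t) = -3*t (z(t) = -4*t + t = -3*t)
J = 6*√22 (J = 3*√(57 + 31) = 3*√88 = 3*(2*√22) = 6*√22 ≈ 28.142)
z(6)*(J - 85) = (-3*6)*(6*√22 - 85) = -18*(-85 + 6*√22) = 1530 - 108*√22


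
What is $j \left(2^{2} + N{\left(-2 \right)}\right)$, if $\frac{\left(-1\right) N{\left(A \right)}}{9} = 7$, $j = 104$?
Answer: $-6136$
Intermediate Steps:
$N{\left(A \right)} = -63$ ($N{\left(A \right)} = \left(-9\right) 7 = -63$)
$j \left(2^{2} + N{\left(-2 \right)}\right) = 104 \left(2^{2} - 63\right) = 104 \left(4 - 63\right) = 104 \left(-59\right) = -6136$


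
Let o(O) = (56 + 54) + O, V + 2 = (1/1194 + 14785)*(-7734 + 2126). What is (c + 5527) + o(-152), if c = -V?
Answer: 49503103703/597 ≈ 8.2920e+7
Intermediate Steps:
V = -49499829158/597 (V = -2 + (1/1194 + 14785)*(-7734 + 2126) = -2 + (1/1194 + 14785)*(-5608) = -2 + (17653291/1194)*(-5608) = -2 - 49499827964/597 = -49499829158/597 ≈ -8.2914e+7)
c = 49499829158/597 (c = -1*(-49499829158/597) = 49499829158/597 ≈ 8.2914e+7)
o(O) = 110 + O
(c + 5527) + o(-152) = (49499829158/597 + 5527) + (110 - 152) = 49503128777/597 - 42 = 49503103703/597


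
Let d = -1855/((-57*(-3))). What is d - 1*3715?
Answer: -637120/171 ≈ -3725.8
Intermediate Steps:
d = -1855/171 ≈ -10.848
d - 1*3715 = -1855/171 - 1*3715 = -1855/171 - 3715 = -637120/171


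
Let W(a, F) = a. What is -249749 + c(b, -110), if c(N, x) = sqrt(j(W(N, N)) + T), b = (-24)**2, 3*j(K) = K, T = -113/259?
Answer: -249749 + sqrt(12850285)/259 ≈ -2.4974e+5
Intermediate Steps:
T = -113/259 (T = -113*1/259 = -113/259 ≈ -0.43629)
j(K) = K/3
b = 576
c(N, x) = sqrt(-113/259 + N/3) (c(N, x) = sqrt(N/3 - 113/259) = sqrt(-113/259 + N/3))
-249749 + c(b, -110) = -249749 + sqrt(-263403 + 201243*576)/777 = -249749 + sqrt(-263403 + 115915968)/777 = -249749 + sqrt(115652565)/777 = -249749 + (3*sqrt(12850285))/777 = -249749 + sqrt(12850285)/259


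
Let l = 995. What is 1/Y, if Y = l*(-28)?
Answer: -1/27860 ≈ -3.5894e-5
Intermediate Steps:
Y = -27860 (Y = 995*(-28) = -27860)
1/Y = 1/(-27860) = -1/27860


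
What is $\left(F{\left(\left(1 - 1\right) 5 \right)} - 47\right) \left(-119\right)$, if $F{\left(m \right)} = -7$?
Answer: $6426$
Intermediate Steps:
$\left(F{\left(\left(1 - 1\right) 5 \right)} - 47\right) \left(-119\right) = \left(-7 - 47\right) \left(-119\right) = \left(-54\right) \left(-119\right) = 6426$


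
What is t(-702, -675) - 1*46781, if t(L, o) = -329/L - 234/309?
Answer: -3382567855/72306 ≈ -46781.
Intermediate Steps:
t(L, o) = -78/103 - 329/L (t(L, o) = -329/L - 234*1/309 = -329/L - 78/103 = -78/103 - 329/L)
t(-702, -675) - 1*46781 = (-78/103 - 329/(-702)) - 1*46781 = (-78/103 - 329*(-1/702)) - 46781 = (-78/103 + 329/702) - 46781 = -20869/72306 - 46781 = -3382567855/72306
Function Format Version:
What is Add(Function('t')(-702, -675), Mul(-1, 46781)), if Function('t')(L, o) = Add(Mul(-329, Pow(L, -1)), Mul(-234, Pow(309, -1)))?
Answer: Rational(-3382567855, 72306) ≈ -46781.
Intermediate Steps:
Function('t')(L, o) = Add(Rational(-78, 103), Mul(-329, Pow(L, -1))) (Function('t')(L, o) = Add(Mul(-329, Pow(L, -1)), Mul(-234, Rational(1, 309))) = Add(Mul(-329, Pow(L, -1)), Rational(-78, 103)) = Add(Rational(-78, 103), Mul(-329, Pow(L, -1))))
Add(Function('t')(-702, -675), Mul(-1, 46781)) = Add(Add(Rational(-78, 103), Mul(-329, Pow(-702, -1))), Mul(-1, 46781)) = Add(Add(Rational(-78, 103), Mul(-329, Rational(-1, 702))), -46781) = Add(Add(Rational(-78, 103), Rational(329, 702)), -46781) = Add(Rational(-20869, 72306), -46781) = Rational(-3382567855, 72306)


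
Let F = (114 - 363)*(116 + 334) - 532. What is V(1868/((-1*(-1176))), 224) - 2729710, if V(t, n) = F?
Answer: -2842292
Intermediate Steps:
F = -112582 (F = -249*450 - 532 = -112050 - 532 = -112582)
V(t, n) = -112582
V(1868/((-1*(-1176))), 224) - 2729710 = -112582 - 2729710 = -2842292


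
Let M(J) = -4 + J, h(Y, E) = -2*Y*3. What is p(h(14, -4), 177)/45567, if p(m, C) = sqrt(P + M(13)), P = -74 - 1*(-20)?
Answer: I*sqrt(5)/15189 ≈ 0.00014722*I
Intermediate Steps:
h(Y, E) = -6*Y
P = -54 (P = -74 + 20 = -54)
p(m, C) = 3*I*sqrt(5) (p(m, C) = sqrt(-54 + (-4 + 13)) = sqrt(-54 + 9) = sqrt(-45) = 3*I*sqrt(5))
p(h(14, -4), 177)/45567 = (3*I*sqrt(5))/45567 = (3*I*sqrt(5))*(1/45567) = I*sqrt(5)/15189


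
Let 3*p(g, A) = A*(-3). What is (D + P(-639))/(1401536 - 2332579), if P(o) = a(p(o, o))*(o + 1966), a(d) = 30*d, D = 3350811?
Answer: -28789401/931043 ≈ -30.922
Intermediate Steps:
p(g, A) = -A (p(g, A) = (A*(-3))/3 = (-3*A)/3 = -A)
P(o) = -30*o*(1966 + o) (P(o) = (30*(-o))*(o + 1966) = (-30*o)*(1966 + o) = -30*o*(1966 + o))
(D + P(-639))/(1401536 - 2332579) = (3350811 - 30*(-639)*(1966 - 639))/(1401536 - 2332579) = (3350811 - 30*(-639)*1327)/(-931043) = (3350811 + 25438590)*(-1/931043) = 28789401*(-1/931043) = -28789401/931043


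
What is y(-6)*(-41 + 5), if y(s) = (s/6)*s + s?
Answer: 0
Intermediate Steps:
y(s) = s + s**2/6 (y(s) = (s*(1/6))*s + s = (s/6)*s + s = s**2/6 + s = s + s**2/6)
y(-6)*(-41 + 5) = ((1/6)*(-6)*(6 - 6))*(-41 + 5) = ((1/6)*(-6)*0)*(-36) = 0*(-36) = 0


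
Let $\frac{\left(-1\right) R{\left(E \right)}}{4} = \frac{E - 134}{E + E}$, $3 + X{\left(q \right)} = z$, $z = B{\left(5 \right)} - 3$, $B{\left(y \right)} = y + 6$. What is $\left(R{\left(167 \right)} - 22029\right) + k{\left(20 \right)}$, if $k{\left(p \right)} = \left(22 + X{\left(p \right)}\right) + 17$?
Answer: $- \frac{3671561}{167} \approx -21985.0$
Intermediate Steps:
$B{\left(y \right)} = 6 + y$
$z = 8$ ($z = \left(6 + 5\right) - 3 = 11 - 3 = 8$)
$X{\left(q \right)} = 5$ ($X{\left(q \right)} = -3 + 8 = 5$)
$R{\left(E \right)} = - \frac{2 \left(-134 + E\right)}{E}$ ($R{\left(E \right)} = - 4 \frac{E - 134}{E + E} = - 4 \frac{-134 + E}{2 E} = - \frac{2 \left(-134 + E\right)}{E}$)
$k{\left(p \right)} = 44$ ($k{\left(p \right)} = \left(22 + 5\right) + 17 = 27 + 17 = 44$)
$\left(R{\left(167 \right)} - 22029\right) + k{\left(20 \right)} = \left(\left(-2 + \frac{268}{167}\right) - 22029\right) + 44 = \left(- \frac{66}{167} - 22029\right) + 44 = - \frac{3678909}{167} + 44 = - \frac{3671561}{167}$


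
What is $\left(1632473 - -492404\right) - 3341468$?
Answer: $-1216591$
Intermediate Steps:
$\left(1632473 - -492404\right) - 3341468 = \left(1632473 + \left(-358188 + 850592\right)\right) - 3341468 = \left(1632473 + 492404\right) - 3341468 = 2124877 - 3341468 = -1216591$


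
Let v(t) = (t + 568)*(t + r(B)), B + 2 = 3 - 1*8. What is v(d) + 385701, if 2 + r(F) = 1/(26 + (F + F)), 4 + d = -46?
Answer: 2152849/6 ≈ 3.5881e+5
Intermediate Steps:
d = -50 (d = -4 - 46 = -50)
B = -7 (B = -2 + (3 - 1*8) = -2 + (3 - 8) = -2 - 5 = -7)
r(F) = -2 + 1/(26 + 2*F) (r(F) = -2 + 1/(26 + (F + F)) = -2 + 1/(26 + 2*F))
v(t) = (568 + t)*(-23/12 + t) (v(t) = (t + 568)*(t + (-51 - 4*(-7))/(2*(13 - 7))) = (568 + t)*(t + (½)*(-51 + 28)/6) = (568 + t)*(t + (½)*(⅙)*(-23)) = (568 + t)*(t - 23/12) = (568 + t)*(-23/12 + t))
v(d) + 385701 = (-3266/3 + (-50)² + (6793/12)*(-50)) + 385701 = (-3266/3 + 2500 - 169825/6) + 385701 = -161357/6 + 385701 = 2152849/6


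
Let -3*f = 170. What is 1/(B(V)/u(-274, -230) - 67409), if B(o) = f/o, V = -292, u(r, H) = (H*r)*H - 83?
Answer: -6348671154/427957573820071 ≈ -1.4835e-5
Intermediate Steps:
f = -170/3 (f = -⅓*170 = -170/3 ≈ -56.667)
u(r, H) = -83 + r*H² (u(r, H) = r*H² - 83 = -83 + r*H²)
B(o) = -170/(3*o)
1/(B(V)/u(-274, -230) - 67409) = 1/((-170/3/(-292))/(-83 - 274*(-230)²) - 67409) = 1/((-170/3*(-1/292))/(-83 - 274*52900) - 67409) = 1/(85/(438*(-83 - 14494600)) - 67409) = 1/((85/438)/(-14494683) - 67409) = 1/((85/438)*(-1/14494683) - 67409) = 1/(-85/6348671154 - 67409) = 1/(-427957573820071/6348671154) = -6348671154/427957573820071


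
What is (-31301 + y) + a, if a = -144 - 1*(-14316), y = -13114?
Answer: -30243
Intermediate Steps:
a = 14172 (a = -144 + 14316 = 14172)
(-31301 + y) + a = (-31301 - 13114) + 14172 = -44415 + 14172 = -30243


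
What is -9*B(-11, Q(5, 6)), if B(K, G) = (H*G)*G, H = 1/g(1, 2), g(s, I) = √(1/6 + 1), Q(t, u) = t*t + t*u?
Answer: -27225*√42/7 ≈ -25205.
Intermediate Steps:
Q(t, u) = t² + t*u
g(s, I) = √42/6 (g(s, I) = √(⅙ + 1) = √(7/6) = √42/6)
H = √42/7 (H = 1/(√42/6) = √42/7 ≈ 0.92582)
B(K, G) = √42*G²/7 (B(K, G) = ((√42/7)*G)*G = (G*√42/7)*G = √42*G²/7)
-9*B(-11, Q(5, 6)) = -9*√42*(5*(5 + 6))²/7 = -9*√42*(5*11)²/7 = -9*√42*55²/7 = -9*√42*3025/7 = -27225*√42/7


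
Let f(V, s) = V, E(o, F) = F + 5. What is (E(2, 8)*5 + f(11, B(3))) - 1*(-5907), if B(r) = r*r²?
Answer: 5983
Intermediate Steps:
B(r) = r³
E(o, F) = 5 + F
(E(2, 8)*5 + f(11, B(3))) - 1*(-5907) = ((5 + 8)*5 + 11) - 1*(-5907) = (13*5 + 11) + 5907 = (65 + 11) + 5907 = 76 + 5907 = 5983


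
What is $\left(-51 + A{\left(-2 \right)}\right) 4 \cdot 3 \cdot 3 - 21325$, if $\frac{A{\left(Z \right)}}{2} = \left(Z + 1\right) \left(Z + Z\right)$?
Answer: $-22873$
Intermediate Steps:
$A{\left(Z \right)} = 4 Z \left(1 + Z\right)$ ($A{\left(Z \right)} = 2 \left(Z + 1\right) \left(Z + Z\right) = 2 \left(1 + Z\right) 2 Z = 2 \cdot 2 Z \left(1 + Z\right) = 4 Z \left(1 + Z\right)$)
$\left(-51 + A{\left(-2 \right)}\right) 4 \cdot 3 \cdot 3 - 21325 = \left(-51 + 4 \left(-2\right) \left(1 - 2\right)\right) 4 \cdot 3 \cdot 3 - 21325 = \left(-51 + 4 \left(-2\right) \left(-1\right)\right) 12 \cdot 3 - 21325 = \left(-51 + 8\right) 36 - 21325 = \left(-43\right) 36 - 21325 = -1548 - 21325 = -22873$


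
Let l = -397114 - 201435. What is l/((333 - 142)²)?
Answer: -598549/36481 ≈ -16.407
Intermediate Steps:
l = -598549
l/((333 - 142)²) = -598549/(333 - 142)² = -598549/(191²) = -598549/36481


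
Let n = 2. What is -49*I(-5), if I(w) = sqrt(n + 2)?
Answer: -98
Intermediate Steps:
I(w) = 2 (I(w) = sqrt(2 + 2) = sqrt(4) = 2)
-49*I(-5) = -49*2 = -98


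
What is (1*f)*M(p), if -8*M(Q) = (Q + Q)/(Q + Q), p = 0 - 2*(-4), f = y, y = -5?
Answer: 5/8 ≈ 0.62500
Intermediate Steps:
f = -5
p = 8 (p = 0 + 8 = 8)
M(Q) = -⅛ (M(Q) = -(Q + Q)/(8*(Q + Q)) = -2*Q/(8*(2*Q)) = -2*Q*1/(2*Q)/8 = -⅛*1 = -⅛)
(1*f)*M(p) = (1*(-5))*(-⅛) = -5*(-⅛) = 5/8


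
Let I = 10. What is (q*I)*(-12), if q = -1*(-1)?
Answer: -120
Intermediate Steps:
q = 1
(q*I)*(-12) = (1*10)*(-12) = 10*(-12) = -120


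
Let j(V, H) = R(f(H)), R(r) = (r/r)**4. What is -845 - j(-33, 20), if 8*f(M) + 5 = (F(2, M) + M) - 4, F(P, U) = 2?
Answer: -846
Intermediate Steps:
f(M) = -7/8 + M/8 (f(M) = -5/8 + ((2 + M) - 4)/8 = -5/8 + (-2 + M)/8 = -5/8 + (-1/4 + M/8) = -7/8 + M/8)
R(r) = 1 (R(r) = 1**4 = 1)
j(V, H) = 1
-845 - j(-33, 20) = -845 - 1*1 = -845 - 1 = -846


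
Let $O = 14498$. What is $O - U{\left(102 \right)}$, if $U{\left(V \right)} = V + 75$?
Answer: $14321$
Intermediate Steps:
$U{\left(V \right)} = 75 + V$
$O - U{\left(102 \right)} = 14498 - \left(75 + 102\right) = 14498 - 177 = 14321$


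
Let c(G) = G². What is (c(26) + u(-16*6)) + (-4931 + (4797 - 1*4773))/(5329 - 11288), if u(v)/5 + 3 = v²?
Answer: 278534526/5959 ≈ 46742.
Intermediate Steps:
u(v) = -15 + 5*v²
(c(26) + u(-16*6)) + (-4931 + (4797 - 1*4773))/(5329 - 11288) = (26² + (-15 + 5*(-16*6)²)) + (-4931 + (4797 - 1*4773))/(5329 - 11288) = (676 + (-15 + 5*(-96)²)) + (-4931 + (4797 - 4773))/(-5959) = (676 + (-15 + 5*9216)) + (-4931 + 24)*(-1/5959) = (676 + (-15 + 46080)) - 4907*(-1/5959) = (676 + 46065) + 4907/5959 = 46741 + 4907/5959 = 278534526/5959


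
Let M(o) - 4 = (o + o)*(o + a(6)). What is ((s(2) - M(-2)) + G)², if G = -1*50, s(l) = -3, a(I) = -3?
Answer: 5929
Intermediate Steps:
G = -50
M(o) = 4 + 2*o*(-3 + o) (M(o) = 4 + (o + o)*(o - 3) = 4 + (2*o)*(-3 + o) = 4 + 2*o*(-3 + o))
((s(2) - M(-2)) + G)² = ((-3 - (4 - 6*(-2) + 2*(-2)²)) - 50)² = ((-3 - (4 + 12 + 2*4)) - 50)² = ((-3 - (4 + 12 + 8)) - 50)² = ((-3 - 1*24) - 50)² = ((-3 - 24) - 50)² = (-27 - 50)² = (-77)² = 5929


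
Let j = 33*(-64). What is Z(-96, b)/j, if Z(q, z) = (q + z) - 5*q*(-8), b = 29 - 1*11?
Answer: 653/352 ≈ 1.8551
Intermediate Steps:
b = 18 (b = 29 - 11 = 18)
Z(q, z) = z + 41*q (Z(q, z) = (q + z) + 40*q = z + 41*q)
j = -2112
Z(-96, b)/j = (18 + 41*(-96))/(-2112) = (18 - 3936)*(-1/2112) = -3918*(-1/2112) = 653/352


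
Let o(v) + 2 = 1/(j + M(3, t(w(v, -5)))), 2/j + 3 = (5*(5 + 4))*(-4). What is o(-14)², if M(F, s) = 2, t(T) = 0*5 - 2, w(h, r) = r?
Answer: 297025/132496 ≈ 2.2418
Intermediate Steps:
t(T) = -2 (t(T) = 0 - 2 = -2)
j = -2/183 (j = 2/(-3 + (5*(5 + 4))*(-4)) = 2/(-3 + (5*9)*(-4)) = 2/(-3 + 45*(-4)) = 2/(-3 - 180) = 2/(-183) = 2*(-1/183) = -2/183 ≈ -0.010929)
o(v) = -545/364 (o(v) = -2 + 1/(-2/183 + 2) = -2 + 1/(364/183) = -2 + 183/364 = -545/364)
o(-14)² = (-545/364)² = 297025/132496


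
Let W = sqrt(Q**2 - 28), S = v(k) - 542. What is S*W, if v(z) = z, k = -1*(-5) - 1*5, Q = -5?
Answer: -542*I*sqrt(3) ≈ -938.77*I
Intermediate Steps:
k = 0 (k = 5 - 5 = 0)
S = -542 (S = 0 - 542 = -542)
W = I*sqrt(3) (W = sqrt((-5)**2 - 28) = sqrt(25 - 28) = sqrt(-3) = I*sqrt(3) ≈ 1.732*I)
S*W = -542*I*sqrt(3)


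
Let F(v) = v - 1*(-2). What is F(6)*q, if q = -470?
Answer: -3760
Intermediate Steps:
F(v) = 2 + v (F(v) = v + 2 = 2 + v)
F(6)*q = (2 + 6)*(-470) = 8*(-470) = -3760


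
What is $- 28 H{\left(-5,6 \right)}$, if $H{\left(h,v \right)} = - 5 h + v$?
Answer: $-868$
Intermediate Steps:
$H{\left(h,v \right)} = v - 5 h$
$- 28 H{\left(-5,6 \right)} = - 28 \left(6 - -25\right) = - 28 \left(6 + 25\right) = \left(-28\right) 31 = -868$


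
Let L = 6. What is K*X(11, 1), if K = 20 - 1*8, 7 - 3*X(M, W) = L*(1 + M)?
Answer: -260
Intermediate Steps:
X(M, W) = ⅓ - 2*M (X(M, W) = 7/3 - 2*(1 + M) = 7/3 - (6 + 6*M)/3 = 7/3 + (-2 - 2*M) = ⅓ - 2*M)
K = 12 (K = 20 - 8 = 12)
K*X(11, 1) = 12*(⅓ - 2*11) = 12*(⅓ - 22) = 12*(-65/3) = -260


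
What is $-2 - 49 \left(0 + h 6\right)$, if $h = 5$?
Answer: $-1472$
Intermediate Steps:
$-2 - 49 \left(0 + h 6\right) = -2 - 49 \left(0 + 5 \cdot 6\right) = -2 - 49 \left(0 + 30\right) = -2 - 1470 = -1472$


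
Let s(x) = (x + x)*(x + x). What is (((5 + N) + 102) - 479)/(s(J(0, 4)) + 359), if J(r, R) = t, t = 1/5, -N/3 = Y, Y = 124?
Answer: -6200/2993 ≈ -2.0715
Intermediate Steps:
N = -372 (N = -3*124 = -372)
t = ⅕ ≈ 0.20000
J(r, R) = ⅕
s(x) = 4*x² (s(x) = (2*x)*(2*x) = 4*x²)
(((5 + N) + 102) - 479)/(s(J(0, 4)) + 359) = (((5 - 372) + 102) - 479)/(4*(⅕)² + 359) = ((-367 + 102) - 479)/(4*(1/25) + 359) = (-265 - 479)/(4/25 + 359) = -744/8979/25 = -744*25/8979 = -6200/2993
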